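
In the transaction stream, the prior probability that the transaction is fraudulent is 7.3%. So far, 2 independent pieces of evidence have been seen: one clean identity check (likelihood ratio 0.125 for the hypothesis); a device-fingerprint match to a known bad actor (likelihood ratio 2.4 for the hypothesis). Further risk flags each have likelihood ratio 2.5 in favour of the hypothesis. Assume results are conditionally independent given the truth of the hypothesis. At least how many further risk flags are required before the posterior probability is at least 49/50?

9

Prior odds = 0.073/0.927 = 73/927.
Combined Bayes factor of the evidence already in hand = 0.125 × 2.4 = 0.3.
Odds after that evidence = (73/927) × 0.3 = 73/3090.
Target odds = 0.98/0.02 = 49.
Need 2.5ⁿ ≥ 49 ÷ (73/3090) = 151410/73.
2.5⁸ = 390625/256 falls short of 151410/73 but 2.5⁹ = 1953125/512 reaches it, so n = 9.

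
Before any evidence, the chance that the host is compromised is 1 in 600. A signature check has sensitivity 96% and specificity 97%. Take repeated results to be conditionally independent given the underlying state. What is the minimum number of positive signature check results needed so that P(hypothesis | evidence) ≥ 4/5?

Prior odds = (1/600)/(599/600) = 1/599.
False-positive rate = 1 − 0.97 = 0.03; likelihood ratio of a positive = 0.96/0.03 = 32.
Target posterior odds = 0.8/0.2 = 4.
Need (1/599) × 32ⁿ ≥ 4, i.e. 32ⁿ ≥ 2396.
32² = 1024 falls short of 2396 but 32³ = 32768 reaches it, so n = 3.

3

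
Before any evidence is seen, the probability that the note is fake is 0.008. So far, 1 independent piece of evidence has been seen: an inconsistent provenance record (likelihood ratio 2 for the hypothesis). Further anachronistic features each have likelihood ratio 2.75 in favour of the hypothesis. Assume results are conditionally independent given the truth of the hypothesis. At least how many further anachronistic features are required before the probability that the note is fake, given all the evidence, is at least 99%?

9

Prior odds = 0.008/0.992 = 1/124.
Bayes factor of the evidence already in hand = 2.
Odds after that evidence = (1/124) × 2 = 1/62.
Target odds = 0.99/0.01 = 99.
Need 2.75ⁿ ≥ 99 ÷ (1/62) = 6138.
2.75⁸ = 214358881/65536 falls short of 6138 but 2.75⁹ ≈8994.86 reaches it, so n = 9.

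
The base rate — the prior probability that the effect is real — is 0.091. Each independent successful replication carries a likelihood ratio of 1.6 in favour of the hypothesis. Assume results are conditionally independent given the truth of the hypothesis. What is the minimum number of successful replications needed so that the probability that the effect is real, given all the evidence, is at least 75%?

8

Prior odds = 0.091/0.909 = 91/909.
Likelihood ratio per successful replication = 1.6.
Target odds: 0.75 ÷ 0.25 = 3.
Need (91/909) × 1.6ⁿ ≥ 3, i.e. 1.6ⁿ ≥ 2727/91.
1.6⁷ = 2097152/78125 falls short of 2727/91 but 1.6⁸ = 16777216/390625 reaches it, so n = 8.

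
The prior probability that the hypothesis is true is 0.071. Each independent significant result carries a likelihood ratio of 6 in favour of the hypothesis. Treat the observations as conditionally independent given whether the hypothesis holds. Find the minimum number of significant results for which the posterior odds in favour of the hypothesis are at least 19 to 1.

Prior odds = 0.071/0.929 = 71/929.
Likelihood ratio per significant result = 6.
Target odds = 19.
Require 6ⁿ ≥ 19 ÷ (71/929) = 17651/71.
6³ = 216 falls short of 17651/71 but 6⁴ = 1296 reaches it, so n = 4.

4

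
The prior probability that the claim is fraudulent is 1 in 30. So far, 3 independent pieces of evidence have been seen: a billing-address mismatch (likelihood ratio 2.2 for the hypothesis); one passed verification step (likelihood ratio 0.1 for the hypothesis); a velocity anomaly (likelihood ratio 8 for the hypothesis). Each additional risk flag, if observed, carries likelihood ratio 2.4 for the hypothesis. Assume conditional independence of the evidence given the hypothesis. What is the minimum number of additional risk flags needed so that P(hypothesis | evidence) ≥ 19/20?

Prior odds = (1/30)/(29/30) = 1/29.
Combined Bayes factor of the evidence already in hand = 2.2 × 0.1 × 8 = 1.76.
Odds after that evidence = (1/29) × 1.76 = 44/725.
Target odds = 0.95/0.05 = 19.
Need 2.4ⁿ ≥ 19 ÷ (44/725) = 13775/44.
2.4⁶ = 2985984/15625 falls short of 13775/44 but 2.4⁷ = 35831808/78125 reaches it, so n = 7.

7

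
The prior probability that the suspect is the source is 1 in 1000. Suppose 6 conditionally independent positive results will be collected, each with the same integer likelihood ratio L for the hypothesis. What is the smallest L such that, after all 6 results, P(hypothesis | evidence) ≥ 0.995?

Prior odds = 0.001/0.999 = 1/999.
Target odds = 0.995/0.005 = 199.
Need L⁶ ≥ 199 ÷ (1/999) = 198801.
7⁶ = 117649 < 198801 ≤ 262144 = 8⁶, so L = 8.

8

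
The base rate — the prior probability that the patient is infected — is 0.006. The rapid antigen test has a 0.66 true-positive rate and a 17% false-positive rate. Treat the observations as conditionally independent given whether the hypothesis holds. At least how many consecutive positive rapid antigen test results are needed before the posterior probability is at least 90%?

6

Prior odds: 0.006 ÷ 0.994 = 3/497.
Likelihood ratio of a positive result = 0.66/0.17 = 66/17.
Target posterior odds = 0.9/0.1 = 9.
Need (3/497) × (66/17)ⁿ ≥ 9, i.e. (66/17)ⁿ ≥ 1491.
(66/17)⁵ ≈882.013 falls short of 1491 but (66/17)⁶ ≈3424.29 reaches it, so n = 6.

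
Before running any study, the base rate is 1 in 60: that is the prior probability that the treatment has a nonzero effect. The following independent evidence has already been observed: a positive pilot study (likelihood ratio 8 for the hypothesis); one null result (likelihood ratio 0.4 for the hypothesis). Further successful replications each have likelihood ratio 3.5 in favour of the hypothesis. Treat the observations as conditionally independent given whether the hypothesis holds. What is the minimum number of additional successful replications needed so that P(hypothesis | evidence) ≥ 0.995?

7

Prior odds = (1/60)/(59/60) = 1/59.
Combined Bayes factor of the evidence already in hand = 8 × 0.4 = 3.2.
Odds after that evidence = (1/59) × 3.2 = 16/295.
Target odds = 0.995/0.005 = 199.
Need 3.5ⁿ ≥ 199 ÷ (16/295) = 3669.0625.
3.5⁶ = 1838.265625 falls short of 3669.0625 but 3.5⁷ = 823543/128 reaches it, so n = 7.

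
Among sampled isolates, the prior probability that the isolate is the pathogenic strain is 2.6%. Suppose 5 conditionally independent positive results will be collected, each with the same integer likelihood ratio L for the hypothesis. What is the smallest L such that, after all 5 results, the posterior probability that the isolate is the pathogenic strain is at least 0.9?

Prior odds = 0.026/0.974 = 13/487.
Target odds = 0.9/0.1 = 9.
Need L⁵ ≥ 9 ÷ (13/487) = 4383/13.
3⁵ = 243 < 4383/13 ≤ 1024 = 4⁵, so L = 4.

4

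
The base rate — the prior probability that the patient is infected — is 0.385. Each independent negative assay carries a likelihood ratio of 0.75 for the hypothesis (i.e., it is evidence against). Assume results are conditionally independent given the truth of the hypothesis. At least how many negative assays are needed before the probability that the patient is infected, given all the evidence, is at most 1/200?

Prior odds = 0.385/0.615 = 77/123.
Likelihood ratio per negative assay = 0.75.
Target posterior odds = 0.005/0.995 = 1/199.
Need (77/123) × 0.75ⁿ ≤ 1/199, i.e. 0.75ⁿ ≤ 123/15323.
0.75¹⁶ ≈0.0100226 is still above 123/15323 but 0.75¹⁷ ≈0.00751695 is at or below it, so n = 17.

17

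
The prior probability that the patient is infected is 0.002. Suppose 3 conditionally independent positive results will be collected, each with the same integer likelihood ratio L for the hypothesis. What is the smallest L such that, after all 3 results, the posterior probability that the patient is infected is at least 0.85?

Prior odds = 0.002/0.998 = 1/499.
Target odds = 0.85/0.15 = 17/3.
Need L³ ≥ 17/3 ÷ (1/499) = 8483/3.
14³ = 2744 < 8483/3 ≤ 3375 = 15³, so L = 15.

15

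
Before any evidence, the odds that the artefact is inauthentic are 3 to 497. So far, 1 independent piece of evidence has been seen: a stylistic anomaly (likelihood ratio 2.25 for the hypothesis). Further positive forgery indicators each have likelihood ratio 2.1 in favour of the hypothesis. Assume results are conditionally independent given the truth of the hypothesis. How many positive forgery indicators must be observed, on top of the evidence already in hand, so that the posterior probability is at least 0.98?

Prior odds = 3/497.
Bayes factor of the evidence already in hand = 2.25.
Odds after that evidence = (3/497) × 2.25 = 27/1988.
Target odds = 0.98/0.02 = 49.
Need 2.1ⁿ ≥ 49 ÷ (27/1988) = 97412/27.
2.1¹¹ ≈3502.78 falls short of 97412/27 but 2.1¹² ≈7355.83 reaches it, so n = 12.

12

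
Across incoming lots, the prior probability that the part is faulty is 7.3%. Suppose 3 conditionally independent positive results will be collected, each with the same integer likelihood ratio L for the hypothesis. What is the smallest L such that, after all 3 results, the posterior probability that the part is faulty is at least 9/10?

Prior odds = 0.073/0.927 = 73/927.
Target odds = 0.9/0.1 = 9.
Need L³ ≥ 9 ÷ (73/927) = 8343/73.
4³ = 64 < 8343/73 ≤ 125 = 5³, so L = 5.

5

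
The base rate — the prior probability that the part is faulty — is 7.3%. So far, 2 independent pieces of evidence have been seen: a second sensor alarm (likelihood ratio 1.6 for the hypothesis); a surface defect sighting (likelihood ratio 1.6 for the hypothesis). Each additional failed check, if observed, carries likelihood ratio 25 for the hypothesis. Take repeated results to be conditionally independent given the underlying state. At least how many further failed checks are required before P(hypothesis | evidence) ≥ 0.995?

3

Prior odds = 0.073/0.927 = 73/927.
Combined Bayes factor of the evidence already in hand = 1.6 × 1.6 = 2.56.
Odds after that evidence = (73/927) × 2.56 = 4672/23175.
Target odds = 0.995/0.005 = 199.
Need 25ⁿ ≥ 199 ÷ (4672/23175) = 4611825/4672.
25² = 625 falls short of 4611825/4672 but 25³ = 15625 reaches it, so n = 3.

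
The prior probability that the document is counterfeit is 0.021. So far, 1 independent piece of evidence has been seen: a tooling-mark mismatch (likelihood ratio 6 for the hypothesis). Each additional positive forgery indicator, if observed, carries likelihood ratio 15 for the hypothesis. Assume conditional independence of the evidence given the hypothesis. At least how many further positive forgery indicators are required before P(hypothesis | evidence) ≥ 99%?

3

Prior odds = 0.021/0.979 = 21/979.
Bayes factor of the evidence already in hand = 6.
Odds after that evidence = (21/979) × 6 = 126/979.
Target odds = 0.99/0.01 = 99.
Need 15ⁿ ≥ 99 ÷ (126/979) = 10769/14.
15² = 225 falls short of 10769/14 but 15³ = 3375 reaches it, so n = 3.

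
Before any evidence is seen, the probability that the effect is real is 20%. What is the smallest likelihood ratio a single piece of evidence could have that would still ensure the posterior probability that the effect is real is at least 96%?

96

Prior odds = 0.2/0.8 = 0.25.
Target odds = 0.96/0.04 = 24.
Required Bayes factor = 24 ÷ 0.25 = 96.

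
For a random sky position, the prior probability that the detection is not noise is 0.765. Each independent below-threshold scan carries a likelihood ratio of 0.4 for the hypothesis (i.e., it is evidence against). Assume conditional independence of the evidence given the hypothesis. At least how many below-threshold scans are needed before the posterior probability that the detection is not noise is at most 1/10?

4

Prior odds: 0.765 ÷ 0.235 = 153/47.
Likelihood ratio per below-threshold scan = 0.4.
Target posterior odds = 0.1/0.9 = 1/9.
Require 0.4ⁿ ≤ 1/9 ÷ (153/47) = 47/1377.
0.4³ = 0.064 is still above 47/1377 but 0.4⁴ = 0.0256 is at or below it, so n = 4.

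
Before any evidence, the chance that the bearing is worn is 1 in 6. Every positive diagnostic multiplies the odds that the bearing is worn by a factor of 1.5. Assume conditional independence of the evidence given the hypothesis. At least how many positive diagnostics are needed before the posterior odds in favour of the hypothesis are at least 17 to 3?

Prior odds: (1/6) ÷ (5/6) = 0.2.
Likelihood ratio per positive diagnostic = 1.5.
Target odds = 17/3.
Need 0.2 × 1.5ⁿ ≥ 17/3, i.e. 1.5ⁿ ≥ 85/3.
1.5⁸ = 25.62890625 falls short of 85/3 but 1.5⁹ = 19683/512 reaches it, so n = 9.

9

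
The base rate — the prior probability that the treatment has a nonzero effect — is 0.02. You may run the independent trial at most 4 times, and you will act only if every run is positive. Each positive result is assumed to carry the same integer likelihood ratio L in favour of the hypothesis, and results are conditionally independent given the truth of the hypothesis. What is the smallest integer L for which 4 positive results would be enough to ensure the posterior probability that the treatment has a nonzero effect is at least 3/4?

Prior odds = 0.02/0.98 = 1/49.
Target odds = 0.75/0.25 = 3.
Need L⁴ ≥ 3 ÷ (1/49) = 147.
3⁴ = 81 < 147 ≤ 256 = 4⁴, so L = 4.

4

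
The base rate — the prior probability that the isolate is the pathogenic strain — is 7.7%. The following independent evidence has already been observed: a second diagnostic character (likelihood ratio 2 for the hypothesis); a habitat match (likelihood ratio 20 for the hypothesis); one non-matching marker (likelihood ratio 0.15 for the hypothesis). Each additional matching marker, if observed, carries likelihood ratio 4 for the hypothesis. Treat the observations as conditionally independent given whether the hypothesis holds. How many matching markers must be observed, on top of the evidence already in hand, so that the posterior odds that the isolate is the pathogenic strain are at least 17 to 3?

Prior odds = 0.077/0.923 = 77/923.
Combined Bayes factor of the evidence already in hand = 2 × 20 × 0.15 = 6.
Odds after that evidence = (77/923) × 6 = 462/923.
Target odds = 17/3.
Need 4ⁿ ≥ 17/3 ÷ (462/923) = 15691/1386.
4¹ = 4 falls short of 15691/1386 but 4² = 16 reaches it, so n = 2.

2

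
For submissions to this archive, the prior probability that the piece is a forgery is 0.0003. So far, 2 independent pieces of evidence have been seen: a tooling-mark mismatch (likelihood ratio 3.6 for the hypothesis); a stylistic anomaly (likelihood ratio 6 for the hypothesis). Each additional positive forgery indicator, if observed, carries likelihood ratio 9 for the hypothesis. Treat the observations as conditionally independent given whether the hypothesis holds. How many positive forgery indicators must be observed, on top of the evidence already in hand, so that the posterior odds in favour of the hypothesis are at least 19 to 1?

Prior odds = 0.0003/0.9997 = 3/9997.
Combined Bayes factor of the evidence already in hand = 3.6 × 6 = 21.6.
Odds after that evidence = (3/9997) × 21.6 = 324/49985.
Target odds = 19.
Need 9ⁿ ≥ 19 ÷ (324/49985) = 949715/324.
9³ = 729 falls short of 949715/324 but 9⁴ = 6561 reaches it, so n = 4.

4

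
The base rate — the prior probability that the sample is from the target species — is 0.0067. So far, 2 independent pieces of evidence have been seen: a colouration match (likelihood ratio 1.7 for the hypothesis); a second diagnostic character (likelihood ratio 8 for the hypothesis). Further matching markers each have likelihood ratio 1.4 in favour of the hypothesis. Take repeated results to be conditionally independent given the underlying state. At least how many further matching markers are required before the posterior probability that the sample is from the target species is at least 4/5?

12

Prior odds = 0.0067/0.9933 = 67/9933.
Combined Bayes factor of the evidence already in hand = 1.7 × 8 = 13.6.
Odds after that evidence = (67/9933) × 13.6 = 4556/49665.
Target odds = 0.8/0.2 = 4.
Need 1.4ⁿ ≥ 4 ÷ (4556/49665) = 49665/1139.
1.4¹¹ ≈40.4957 falls short of 49665/1139 but 1.4¹² ≈56.6939 reaches it, so n = 12.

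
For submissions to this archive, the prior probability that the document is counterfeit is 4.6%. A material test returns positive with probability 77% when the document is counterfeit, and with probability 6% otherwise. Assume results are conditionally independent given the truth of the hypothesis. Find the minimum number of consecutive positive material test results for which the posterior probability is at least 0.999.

4

Prior odds: 0.046 ÷ 0.954 = 23/477.
Likelihood ratio of a positive result = 0.77/0.06 = 77/6.
Target odds: 0.999 ÷ 0.001 = 999.
Require (77/6)ⁿ ≥ 999 ÷ (23/477) = 476523/23.
(77/6)³ = 456533/216 falls short of 476523/23 but (77/6)⁴ = 35153041/1296 reaches it, so n = 4.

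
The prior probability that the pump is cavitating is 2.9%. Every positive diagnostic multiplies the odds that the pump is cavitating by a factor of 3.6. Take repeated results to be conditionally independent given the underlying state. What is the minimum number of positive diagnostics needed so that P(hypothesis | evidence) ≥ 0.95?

Prior odds = 0.029/0.971 = 29/971.
Likelihood ratio per positive diagnostic = 3.6.
Target odds: 0.95 ÷ 0.05 = 19.
Require 3.6ⁿ ≥ 19 ÷ (29/971) = 18449/29.
3.6⁵ = 604.66176 falls short of 18449/29 but 3.6⁶ = 34012224/15625 reaches it, so n = 6.

6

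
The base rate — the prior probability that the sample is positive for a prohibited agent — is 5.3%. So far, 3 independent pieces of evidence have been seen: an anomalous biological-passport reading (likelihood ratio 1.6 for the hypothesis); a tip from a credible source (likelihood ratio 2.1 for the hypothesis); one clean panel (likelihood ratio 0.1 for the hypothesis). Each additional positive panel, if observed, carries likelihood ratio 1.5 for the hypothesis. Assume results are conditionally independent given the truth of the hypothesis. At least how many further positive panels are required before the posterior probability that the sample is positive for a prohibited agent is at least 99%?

22

Prior odds = 0.053/0.947 = 53/947.
Combined Bayes factor of the evidence already in hand = 1.6 × 2.1 × 0.1 = 0.336.
Odds after that evidence = (53/947) × 0.336 = 2226/118375.
Target odds = 0.99/0.01 = 99.
Need 1.5ⁿ ≥ 99 ÷ (2226/118375) = 3906375/742.
1.5²¹ ≈4987.89 falls short of 3906375/742 but 1.5²² ≈7481.83 reaches it, so n = 22.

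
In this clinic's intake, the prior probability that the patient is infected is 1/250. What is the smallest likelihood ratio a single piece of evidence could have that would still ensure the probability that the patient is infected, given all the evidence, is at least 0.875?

1743

Prior odds = 0.004/0.996 = 1/249.
Target odds = 0.875/0.125 = 7.
Required Bayes factor = 7 ÷ (1/249) = 1743.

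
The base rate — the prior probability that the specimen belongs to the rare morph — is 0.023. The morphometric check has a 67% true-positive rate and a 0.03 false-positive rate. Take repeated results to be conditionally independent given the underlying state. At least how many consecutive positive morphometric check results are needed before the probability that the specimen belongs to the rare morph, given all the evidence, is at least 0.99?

Prior odds = 0.023/0.977 = 23/977.
Likelihood ratio of a positive result = 0.67/0.03 = 67/3.
Target odds: 0.99 ÷ 0.01 = 99.
Require (67/3)ⁿ ≥ 99 ÷ (23/977) = 96723/23.
(67/3)² = 4489/9 falls short of 96723/23 but (67/3)³ = 300763/27 reaches it, so n = 3.

3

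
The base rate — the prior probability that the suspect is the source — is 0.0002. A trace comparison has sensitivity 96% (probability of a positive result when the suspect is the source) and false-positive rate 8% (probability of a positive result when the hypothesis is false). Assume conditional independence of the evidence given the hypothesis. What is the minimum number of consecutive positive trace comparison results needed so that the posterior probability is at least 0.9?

5

Prior odds: 0.0002 ÷ 0.9998 = 1/4999.
Likelihood ratio of a positive result = 0.96/0.08 = 12.
Target posterior odds = 0.9/0.1 = 9.
Need (1/4999) × 12ⁿ ≥ 9, i.e. 12ⁿ ≥ 44991.
12⁴ = 20736 falls short of 44991 but 12⁵ = 248832 reaches it, so n = 5.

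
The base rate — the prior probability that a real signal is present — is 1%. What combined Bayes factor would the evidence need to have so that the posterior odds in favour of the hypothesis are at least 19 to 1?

Prior odds = 0.01/0.99 = 1/99.
Target odds = 19.
Required Bayes factor = 19 ÷ (1/99) = 1881.

1881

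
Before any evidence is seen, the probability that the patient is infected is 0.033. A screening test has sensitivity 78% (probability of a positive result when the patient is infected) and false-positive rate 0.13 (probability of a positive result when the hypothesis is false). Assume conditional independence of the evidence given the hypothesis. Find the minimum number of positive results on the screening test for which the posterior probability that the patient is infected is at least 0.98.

5

Prior odds = 0.033/0.967 = 33/967.
Likelihood ratio of a positive result = 0.78/0.13 = 6.
Target odds: 0.98 ÷ 0.02 = 49.
Need (33/967) × 6ⁿ ≥ 49, i.e. 6ⁿ ≥ 47383/33.
6⁴ = 1296 falls short of 47383/33 but 6⁵ = 7776 reaches it, so n = 5.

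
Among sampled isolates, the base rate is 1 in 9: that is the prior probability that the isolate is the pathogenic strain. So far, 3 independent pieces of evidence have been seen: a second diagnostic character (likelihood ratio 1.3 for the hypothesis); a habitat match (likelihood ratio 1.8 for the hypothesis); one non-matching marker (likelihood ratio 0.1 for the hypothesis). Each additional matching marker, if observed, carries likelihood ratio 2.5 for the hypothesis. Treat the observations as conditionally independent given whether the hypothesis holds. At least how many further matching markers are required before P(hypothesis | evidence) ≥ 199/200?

10

Prior odds = (1/9)/(8/9) = 0.125.
Combined Bayes factor of the evidence already in hand = 1.3 × 1.8 × 0.1 = 0.234.
Odds after that evidence = 0.125 × 0.234 = 0.02925.
Target odds = 0.995/0.005 = 199.
Need 2.5ⁿ ≥ 199 ÷ 0.02925 = 796000/117.
2.5⁹ = 1953125/512 falls short of 796000/117 but 2.5¹⁰ = 9765625/1024 reaches it, so n = 10.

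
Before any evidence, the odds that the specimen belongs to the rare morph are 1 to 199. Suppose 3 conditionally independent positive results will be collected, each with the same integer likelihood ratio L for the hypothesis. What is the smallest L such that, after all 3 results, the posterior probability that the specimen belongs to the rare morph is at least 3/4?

9

Prior odds = 1/199.
Target odds = 0.75/0.25 = 3.
Need L³ ≥ 3 ÷ (1/199) = 597.
8³ = 512 < 597 ≤ 729 = 9³, so L = 9.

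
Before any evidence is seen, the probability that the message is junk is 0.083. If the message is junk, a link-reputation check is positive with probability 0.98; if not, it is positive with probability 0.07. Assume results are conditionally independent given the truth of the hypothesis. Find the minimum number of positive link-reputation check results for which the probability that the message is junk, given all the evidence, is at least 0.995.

3

Prior odds: 0.083 ÷ 0.917 = 83/917.
Likelihood ratio of a positive = 0.98/0.07 = 14.
Target odds: 0.995 ÷ 0.005 = 199.
Require 14ⁿ ≥ 199 ÷ (83/917) = 182483/83.
14² = 196 falls short of 182483/83 but 14³ = 2744 reaches it, so n = 3.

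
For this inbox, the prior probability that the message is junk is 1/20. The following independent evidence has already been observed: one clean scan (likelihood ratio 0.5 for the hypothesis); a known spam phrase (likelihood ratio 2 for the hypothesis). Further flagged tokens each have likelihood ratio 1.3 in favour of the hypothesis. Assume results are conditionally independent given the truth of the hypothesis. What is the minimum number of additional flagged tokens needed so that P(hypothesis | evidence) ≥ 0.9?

Prior odds = 0.05/0.95 = 1/19.
Combined Bayes factor of the evidence already in hand = 0.5 × 2 = 1.
Odds after that evidence = (1/19) × 1 = 1/19.
Target odds = 0.9/0.1 = 9.
Need 1.3ⁿ ≥ 9 ÷ (1/19) = 171.
1.3¹⁹ ≈146.192 falls short of 171 but 1.3²⁰ ≈190.05 reaches it, so n = 20.

20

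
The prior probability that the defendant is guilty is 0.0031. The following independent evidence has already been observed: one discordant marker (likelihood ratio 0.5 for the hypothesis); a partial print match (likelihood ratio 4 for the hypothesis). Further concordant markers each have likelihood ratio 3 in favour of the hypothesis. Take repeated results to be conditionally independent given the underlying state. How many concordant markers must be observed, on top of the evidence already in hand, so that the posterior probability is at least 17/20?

7

Prior odds = 0.0031/0.9969 = 31/9969.
Combined Bayes factor of the evidence already in hand = 0.5 × 4 = 2.
Odds after that evidence = (31/9969) × 2 = 62/9969.
Target odds = 0.85/0.15 = 17/3.
Need 3ⁿ ≥ 17/3 ÷ (62/9969) = 56491/62.
3⁶ = 729 falls short of 56491/62 but 3⁷ = 2187 reaches it, so n = 7.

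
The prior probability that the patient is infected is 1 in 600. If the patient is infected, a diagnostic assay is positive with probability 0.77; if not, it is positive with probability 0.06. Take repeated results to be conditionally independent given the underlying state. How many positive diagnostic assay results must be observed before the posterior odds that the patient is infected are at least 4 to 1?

Prior odds: (1/600) ÷ (599/600) = 1/599.
Likelihood ratio of a positive = 0.77/0.06 = 77/6.
Target odds = 4.
Need (1/599) × (77/6)ⁿ ≥ 4, i.e. (77/6)ⁿ ≥ 2396.
(77/6)³ = 456533/216 falls short of 2396 but (77/6)⁴ = 35153041/1296 reaches it, so n = 4.

4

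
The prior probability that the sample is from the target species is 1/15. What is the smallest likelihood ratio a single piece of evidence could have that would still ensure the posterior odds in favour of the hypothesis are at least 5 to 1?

70

Prior odds = (1/15)/(14/15) = 1/14.
Target odds = 5.
Required Bayes factor = 5 ÷ (1/14) = 70.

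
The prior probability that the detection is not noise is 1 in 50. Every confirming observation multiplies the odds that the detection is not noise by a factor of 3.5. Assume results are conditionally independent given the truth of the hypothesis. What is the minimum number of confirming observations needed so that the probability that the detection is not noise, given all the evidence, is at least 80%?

Prior odds = 0.02/0.98 = 1/49.
Likelihood ratio per confirming observation = 3.5.
Target posterior odds = 0.8/0.2 = 4.
Require 3.5ⁿ ≥ 4 ÷ (1/49) = 196.
3.5⁴ = 150.0625 falls short of 196 but 3.5⁵ = 525.21875 reaches it, so n = 5.

5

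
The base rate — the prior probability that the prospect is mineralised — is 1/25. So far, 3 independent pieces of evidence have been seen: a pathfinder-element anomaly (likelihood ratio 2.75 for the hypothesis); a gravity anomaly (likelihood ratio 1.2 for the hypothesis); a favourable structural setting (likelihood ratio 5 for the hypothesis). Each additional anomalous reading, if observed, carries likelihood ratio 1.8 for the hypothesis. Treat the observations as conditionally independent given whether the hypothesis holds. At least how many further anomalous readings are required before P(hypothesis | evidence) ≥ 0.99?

9

Prior odds = 0.04/0.96 = 1/24.
Combined Bayes factor of the evidence already in hand = 2.75 × 1.2 × 5 = 16.5.
Odds after that evidence = (1/24) × 16.5 = 0.6875.
Target odds = 0.99/0.01 = 99.
Need 1.8ⁿ ≥ 99 ÷ 0.6875 = 144.
1.8⁸ = 43046721/390625 falls short of 144 but 1.8⁹ = 387420489/1953125 reaches it, so n = 9.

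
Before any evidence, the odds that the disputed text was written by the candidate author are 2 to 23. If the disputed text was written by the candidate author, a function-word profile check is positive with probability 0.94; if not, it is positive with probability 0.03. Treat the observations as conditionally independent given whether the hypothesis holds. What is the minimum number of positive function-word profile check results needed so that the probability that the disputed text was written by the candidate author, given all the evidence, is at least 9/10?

Prior odds = 2/23.
Likelihood ratio of a positive = 0.94/0.03 = 94/3.
Target odds: 0.9 ÷ 0.1 = 9.
Require (94/3)ⁿ ≥ 9 ÷ (2/23) = 103.5.
(94/3)¹ = 94/3 falls short of 103.5 but (94/3)² = 8836/9 reaches it, so n = 2.

2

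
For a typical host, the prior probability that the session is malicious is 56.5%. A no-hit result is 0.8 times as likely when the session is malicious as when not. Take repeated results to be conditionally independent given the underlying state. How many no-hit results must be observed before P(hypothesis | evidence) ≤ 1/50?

19

Prior odds: 0.565 ÷ 0.435 = 113/87.
Likelihood ratio per no-hit result = 0.8.
Target odds: 0.02 ÷ 0.98 = 1/49.
Require 0.8ⁿ ≤ 1/49 ÷ (113/87) = 87/5537.
0.8¹⁸ ≈0.0180144 is still above 87/5537 but 0.8¹⁹ ≈0.0144115 is at or below it, so n = 19.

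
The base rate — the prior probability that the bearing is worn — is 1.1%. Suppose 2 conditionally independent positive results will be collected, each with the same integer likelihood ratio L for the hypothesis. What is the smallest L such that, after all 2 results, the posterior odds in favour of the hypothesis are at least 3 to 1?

Prior odds = 0.011/0.989 = 11/989.
Target odds = 3.
Need L² ≥ 3 ÷ (11/989) = 2967/11.
16² = 256 < 2967/11 ≤ 289 = 17², so L = 17.

17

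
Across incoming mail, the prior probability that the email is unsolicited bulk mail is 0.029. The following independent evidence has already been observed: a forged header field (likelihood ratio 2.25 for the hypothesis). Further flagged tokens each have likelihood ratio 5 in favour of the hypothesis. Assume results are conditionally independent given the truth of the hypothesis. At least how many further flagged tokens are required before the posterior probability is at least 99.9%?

Prior odds = 0.029/0.971 = 29/971.
Bayes factor of the evidence already in hand = 2.25.
Odds after that evidence = (29/971) × 2.25 = 261/3884.
Target odds = 0.999/0.001 = 999.
Need 5ⁿ ≥ 999 ÷ (261/3884) = 431124/29.
5⁵ = 3125 falls short of 431124/29 but 5⁶ = 15625 reaches it, so n = 6.

6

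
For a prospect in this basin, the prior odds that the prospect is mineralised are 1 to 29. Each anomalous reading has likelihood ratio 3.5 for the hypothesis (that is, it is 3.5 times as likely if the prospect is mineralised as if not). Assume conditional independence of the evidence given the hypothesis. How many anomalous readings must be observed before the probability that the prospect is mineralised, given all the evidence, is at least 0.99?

Prior odds = 1/29.
Likelihood ratio per anomalous reading = 3.5.
Target posterior odds = 0.99/0.01 = 99.
Require 3.5ⁿ ≥ 99 ÷ (1/29) = 2871.
3.5⁶ = 1838.265625 falls short of 2871 but 3.5⁷ = 823543/128 reaches it, so n = 7.

7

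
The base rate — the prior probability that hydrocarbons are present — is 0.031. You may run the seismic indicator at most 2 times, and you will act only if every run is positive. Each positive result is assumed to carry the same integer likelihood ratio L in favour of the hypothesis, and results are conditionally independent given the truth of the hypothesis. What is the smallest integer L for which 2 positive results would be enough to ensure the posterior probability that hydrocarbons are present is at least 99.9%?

Prior odds = 0.031/0.969 = 31/969.
Target odds = 0.999/0.001 = 999.
Need L² ≥ 999 ÷ (31/969) = 968031/31.
176² = 30976 < 968031/31 ≤ 31329 = 177², so L = 177.

177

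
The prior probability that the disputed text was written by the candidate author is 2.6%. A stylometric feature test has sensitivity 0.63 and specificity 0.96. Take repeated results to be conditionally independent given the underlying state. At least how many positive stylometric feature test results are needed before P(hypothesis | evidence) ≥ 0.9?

Prior odds = 0.026/0.974 = 13/487.
False-positive rate = 1 − 0.96 = 0.04; likelihood ratio of a positive = 0.63/0.04 = 15.75.
Target posterior odds = 0.9/0.1 = 9.
Need (13/487) × 15.75ⁿ ≥ 9, i.e. 15.75ⁿ ≥ 4383/13.
15.75² = 248.0625 falls short of 4383/13 but 15.75³ = 3906.984375 reaches it, so n = 3.

3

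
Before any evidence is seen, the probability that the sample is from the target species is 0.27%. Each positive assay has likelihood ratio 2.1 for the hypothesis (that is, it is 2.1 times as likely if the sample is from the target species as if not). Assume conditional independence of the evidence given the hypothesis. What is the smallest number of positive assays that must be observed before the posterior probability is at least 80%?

10

Prior odds = 0.0027/0.9973 = 27/9973.
Likelihood ratio per positive assay = 2.1.
Target odds: 0.8 ÷ 0.2 = 4.
Need (27/9973) × 2.1ⁿ ≥ 4, i.e. 2.1ⁿ ≥ 39892/27.
2.1⁹ ≈794.28 falls short of 39892/27 but 2.1¹⁰ ≈1667.99 reaches it, so n = 10.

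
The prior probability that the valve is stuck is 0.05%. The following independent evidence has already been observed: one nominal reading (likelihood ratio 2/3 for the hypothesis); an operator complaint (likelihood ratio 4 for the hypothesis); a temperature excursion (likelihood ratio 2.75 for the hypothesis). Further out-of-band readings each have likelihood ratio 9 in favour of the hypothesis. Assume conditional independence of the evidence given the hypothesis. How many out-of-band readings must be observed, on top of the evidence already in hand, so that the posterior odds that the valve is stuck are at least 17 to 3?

Prior odds = 0.0005/0.9995 = 1/1999.
Combined Bayes factor of the evidence already in hand = (2/3) × 4 × 2.75 = 22/3.
Odds after that evidence = (1/1999) × 22/3 = 22/5997.
Target odds = 17/3.
Need 9ⁿ ≥ 17/3 ÷ (22/5997) = 33983/22.
9³ = 729 falls short of 33983/22 but 9⁴ = 6561 reaches it, so n = 4.

4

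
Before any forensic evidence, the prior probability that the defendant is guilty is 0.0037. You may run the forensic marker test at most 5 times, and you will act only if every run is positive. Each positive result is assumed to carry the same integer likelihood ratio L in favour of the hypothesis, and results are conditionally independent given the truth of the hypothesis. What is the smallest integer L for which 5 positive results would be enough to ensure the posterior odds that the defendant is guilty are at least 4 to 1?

5

Prior odds = 0.0037/0.9963 = 37/9963.
Target odds = 4.
Need L⁵ ≥ 4 ÷ (37/9963) = 39852/37.
4⁵ = 1024 < 39852/37 ≤ 3125 = 5⁵, so L = 5.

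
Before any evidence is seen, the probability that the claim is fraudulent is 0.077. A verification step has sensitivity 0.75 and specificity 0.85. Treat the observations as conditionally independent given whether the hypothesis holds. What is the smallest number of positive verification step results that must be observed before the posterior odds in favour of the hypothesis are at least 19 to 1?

Prior odds = 0.077/0.923 = 77/923.
False-positive rate = 1 − 0.85 = 0.15; likelihood ratio of a positive = 0.75/0.15 = 5.
Target odds = 19.
Require 5ⁿ ≥ 19 ÷ (77/923) = 17537/77.
5³ = 125 falls short of 17537/77 but 5⁴ = 625 reaches it, so n = 4.

4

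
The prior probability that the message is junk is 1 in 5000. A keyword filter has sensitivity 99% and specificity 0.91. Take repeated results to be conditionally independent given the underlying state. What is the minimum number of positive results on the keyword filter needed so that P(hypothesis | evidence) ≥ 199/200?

6

Prior odds: 0.0002 ÷ 0.9998 = 1/4999.
False-positive rate = 1 − 0.91 = 0.09; likelihood ratio of a positive = 0.99/0.09 = 11.
Target odds: 0.995 ÷ 0.005 = 199.
Need (1/4999) × 11ⁿ ≥ 199, i.e. 11ⁿ ≥ 994801.
11⁵ = 161051 falls short of 994801 but 11⁶ = 1771561 reaches it, so n = 6.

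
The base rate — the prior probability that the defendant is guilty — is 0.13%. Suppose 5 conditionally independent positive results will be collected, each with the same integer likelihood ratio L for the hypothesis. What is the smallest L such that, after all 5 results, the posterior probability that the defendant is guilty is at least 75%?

5

Prior odds = 0.0013/0.9987 = 13/9987.
Target odds = 0.75/0.25 = 3.
Need L⁵ ≥ 3 ÷ (13/9987) = 29961/13.
4⁵ = 1024 < 29961/13 ≤ 3125 = 5⁵, so L = 5.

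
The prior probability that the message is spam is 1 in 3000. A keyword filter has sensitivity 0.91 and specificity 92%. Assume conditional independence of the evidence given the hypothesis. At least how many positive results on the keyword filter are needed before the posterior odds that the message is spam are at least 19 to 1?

Prior odds: (1/3000) ÷ (2999/3000) = 1/2999.
False-positive rate = 1 − 0.92 = 0.08; likelihood ratio of a positive = 0.91/0.08 = 11.375.
Target odds = 19.
Require 11.375ⁿ ≥ 19 ÷ (1/2999) = 56981.
11.375⁴ = 68574961/4096 falls short of 56981 but 11.375⁵ ≈190439 reaches it, so n = 5.

5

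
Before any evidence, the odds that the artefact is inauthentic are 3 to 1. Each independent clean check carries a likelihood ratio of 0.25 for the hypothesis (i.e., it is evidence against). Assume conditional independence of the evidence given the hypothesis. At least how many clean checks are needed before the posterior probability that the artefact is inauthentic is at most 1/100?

5

Prior odds = 3.
Likelihood ratio per clean check = 0.25.
Target posterior odds = 0.01/0.99 = 1/99.
Need 3 × 0.25ⁿ ≤ 1/99, i.e. 0.25ⁿ ≤ 1/297.
0.25⁴ = 0.00390625 is still above 1/297 but 0.25⁵ = 1/1024 is at or below it, so n = 5.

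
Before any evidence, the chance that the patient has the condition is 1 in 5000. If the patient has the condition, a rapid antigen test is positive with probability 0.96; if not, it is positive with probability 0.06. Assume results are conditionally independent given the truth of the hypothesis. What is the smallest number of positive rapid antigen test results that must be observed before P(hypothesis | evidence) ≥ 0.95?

Prior odds = 0.0002/0.9998 = 1/4999.
Likelihood ratio of a positive = 0.96/0.06 = 16.
Target odds: 0.95 ÷ 0.05 = 19.
Need (1/4999) × 16ⁿ ≥ 19, i.e. 16ⁿ ≥ 94981.
16⁴ = 65536 falls short of 94981 but 16⁵ = 1048576 reaches it, so n = 5.

5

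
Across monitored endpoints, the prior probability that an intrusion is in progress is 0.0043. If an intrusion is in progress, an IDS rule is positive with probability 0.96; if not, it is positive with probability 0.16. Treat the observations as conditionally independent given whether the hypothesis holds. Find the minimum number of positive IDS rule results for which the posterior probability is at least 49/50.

Prior odds: 0.0043 ÷ 0.9957 = 43/9957.
Likelihood ratio of a positive = 0.96/0.16 = 6.
Target posterior odds = 0.98/0.02 = 49.
Require 6ⁿ ≥ 49 ÷ (43/9957) = 487893/43.
6⁵ = 7776 falls short of 487893/43 but 6⁶ = 46656 reaches it, so n = 6.

6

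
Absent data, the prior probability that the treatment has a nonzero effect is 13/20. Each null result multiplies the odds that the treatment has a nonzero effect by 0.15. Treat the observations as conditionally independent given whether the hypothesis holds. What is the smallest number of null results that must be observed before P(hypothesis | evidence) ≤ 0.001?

4

Prior odds = 0.65/0.35 = 13/7.
Likelihood ratio per null result = 0.15.
Target odds: 0.001 ÷ 0.999 = 1/999.
Need (13/7) × 0.15ⁿ ≤ 1/999, i.e. 0.15ⁿ ≤ 7/12987.
0.15³ = 0.003375 is still above 7/12987 but 0.15⁴ = 81/160000 is at or below it, so n = 4.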